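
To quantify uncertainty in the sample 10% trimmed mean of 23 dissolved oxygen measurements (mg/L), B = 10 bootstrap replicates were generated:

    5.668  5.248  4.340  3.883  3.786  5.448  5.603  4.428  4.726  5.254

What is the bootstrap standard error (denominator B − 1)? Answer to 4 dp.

Bootstrap SE is the standard deviation of the 10 replicate 10% trimmed means.
Mean of replicates: (5.668 + 5.248 + 4.340 + 3.883 + 3.786 + 5.448 + 5.603 + 4.428 + 4.726 + 5.254) / 10 = 48.38400 / 10 = 4.83840
Sum of squared deviations: (+0.82960)² + (+0.40960)² + (−0.49840)² + (−0.95540)² + (−1.05240)² + (+0.60960)² + (+0.76460)² + (−0.41040)² + (−0.11240)² + (+0.41560)² = 4.43476
Variance = 4.43476 / 9 = 0.49275
SE* = √0.49275

SE* = 0.7020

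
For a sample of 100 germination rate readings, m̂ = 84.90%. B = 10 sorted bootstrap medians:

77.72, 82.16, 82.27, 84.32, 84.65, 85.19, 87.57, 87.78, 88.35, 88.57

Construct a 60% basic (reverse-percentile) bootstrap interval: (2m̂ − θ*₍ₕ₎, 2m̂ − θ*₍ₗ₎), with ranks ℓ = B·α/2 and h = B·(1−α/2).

Percentile endpoints at ranks 2 and 8: θ*₍2₎ = 82.16, θ*₍8₎ = 87.78.
Basic interval reflects these around m̂:
  lower = 2 × 84.90 − 87.78 = 82.02
  upper = 2 × 84.90 − 82.16 = 87.64

(82.02, 87.64)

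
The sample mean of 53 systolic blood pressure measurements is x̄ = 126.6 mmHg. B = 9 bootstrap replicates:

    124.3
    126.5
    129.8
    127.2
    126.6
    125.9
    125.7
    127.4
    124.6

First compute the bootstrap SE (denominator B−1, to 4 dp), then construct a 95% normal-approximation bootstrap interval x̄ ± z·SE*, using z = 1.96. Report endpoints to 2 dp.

Mean of replicates = 126.4444; sum of squared deviations = 21.6222; SE* = √(21.6222/8) = 1.6440
Margin = 1.96 × 1.6440 = 3.222
Interval: 126.6 ± 3.222

(123.38, 129.82)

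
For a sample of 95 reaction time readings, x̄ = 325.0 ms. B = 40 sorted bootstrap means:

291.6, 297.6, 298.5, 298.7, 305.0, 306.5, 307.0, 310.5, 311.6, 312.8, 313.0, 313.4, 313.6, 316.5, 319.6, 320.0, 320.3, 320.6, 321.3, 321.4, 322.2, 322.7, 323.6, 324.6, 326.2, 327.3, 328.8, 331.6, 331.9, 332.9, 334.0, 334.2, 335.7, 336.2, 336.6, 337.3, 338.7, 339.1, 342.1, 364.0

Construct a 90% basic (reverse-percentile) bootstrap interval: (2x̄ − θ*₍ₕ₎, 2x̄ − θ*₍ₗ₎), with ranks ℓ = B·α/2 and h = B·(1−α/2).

Percentile endpoints at ranks 2 and 38: θ*₍2₎ = 297.6, θ*₍38₎ = 339.1.
Basic interval reflects these around x̄:
  lower = 2 × 325.0 − 339.1 = 310.9
  upper = 2 × 325.0 − 297.6 = 352.4

(310.9, 352.4)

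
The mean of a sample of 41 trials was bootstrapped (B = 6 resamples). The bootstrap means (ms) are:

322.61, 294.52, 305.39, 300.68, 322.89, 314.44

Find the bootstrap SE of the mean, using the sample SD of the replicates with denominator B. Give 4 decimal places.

Bootstrap SE is the standard deviation of the 6 replicate means.
Mean of replicates: (322.61 + 294.52 + 305.39 + 300.68 + 322.89 + 314.44) / 6 = 1860.53000 / 6 = 310.08833
Sum of squared deviations: (+12.52167)² + (−15.56833)² + (−4.69833)² + (−9.40833)² + (+12.80167)² + (+4.35167)² = 692.57588
Variance = 692.57588 / 6 = 115.42931
SE* = √115.42931

SE* = 10.7438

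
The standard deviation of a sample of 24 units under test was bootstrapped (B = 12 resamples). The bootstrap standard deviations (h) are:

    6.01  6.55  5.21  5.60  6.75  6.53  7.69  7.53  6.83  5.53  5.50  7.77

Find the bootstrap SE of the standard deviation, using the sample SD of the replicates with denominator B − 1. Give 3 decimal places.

Bootstrap SE is the standard deviation of the 12 replicate standard deviations.
Mean of replicates: (6.01 + 6.55 + 5.21 + 5.60 + 6.75 + 6.53 + 7.69 + 7.53 + 6.83 + 5.53 + 5.50 + 7.77) / 12 = 77.5000 / 12 = 6.4583
Sum of squared deviations: (−0.4483)² + (+0.0917)² + (−1.2483)² + (−0.8583)² + (+0.2917)² + (+0.0717)² + (+1.2317)² + (+1.0717)² + (+0.3717)² + (−0.9283)² + (−0.9583)² + (+1.3117)² = 8.8990
Variance = 8.8990 / 11 = 0.8090
SE* = √0.8090

SE* = 0.899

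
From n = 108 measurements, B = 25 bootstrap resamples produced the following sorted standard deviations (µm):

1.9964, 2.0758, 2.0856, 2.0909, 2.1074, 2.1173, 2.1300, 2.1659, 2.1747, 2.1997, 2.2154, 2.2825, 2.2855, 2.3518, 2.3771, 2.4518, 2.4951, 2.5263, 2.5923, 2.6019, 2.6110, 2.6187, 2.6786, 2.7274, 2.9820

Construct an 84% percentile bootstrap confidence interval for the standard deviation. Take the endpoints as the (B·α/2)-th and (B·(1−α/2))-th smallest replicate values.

(2.0758, 2.6786)

α = 0.16; lower rank = 25 × 0.080 = 2; upper rank = 25 × 0.920 = 23.
The 2nd smallest replicate is 2.0758; the 23rd is 2.6786.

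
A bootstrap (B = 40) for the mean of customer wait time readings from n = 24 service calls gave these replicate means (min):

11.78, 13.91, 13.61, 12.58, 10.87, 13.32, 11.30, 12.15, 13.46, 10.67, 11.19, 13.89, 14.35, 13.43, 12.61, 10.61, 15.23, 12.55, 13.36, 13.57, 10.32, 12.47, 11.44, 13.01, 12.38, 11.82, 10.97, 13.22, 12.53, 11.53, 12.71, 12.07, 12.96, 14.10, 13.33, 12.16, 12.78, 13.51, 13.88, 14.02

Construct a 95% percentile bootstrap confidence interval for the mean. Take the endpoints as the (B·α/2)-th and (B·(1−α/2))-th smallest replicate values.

(10.32, 14.35)

Sorted replicates: 10.32, 10.61, 10.67, 10.87, 10.97, 11.19, 11.30, 11.44, 11.53, 11.78, 11.82, 12.07, 12.15, 12.16, 12.38, 12.47, 12.53, 12.55, 12.58, 12.61, 12.71, 12.78, 12.96, 13.01, 13.22, 13.32, 13.33, 13.36, 13.43, 13.46, 13.51, 13.57, 13.61, 13.88, 13.89, 13.91, 14.02, 14.10, 14.35, 15.23
α = 0.05; lower rank = 40 × 0.025 = 1; upper rank = 40 × 0.975 = 39.
The 1st smallest replicate is 10.32; the 39th is 14.35.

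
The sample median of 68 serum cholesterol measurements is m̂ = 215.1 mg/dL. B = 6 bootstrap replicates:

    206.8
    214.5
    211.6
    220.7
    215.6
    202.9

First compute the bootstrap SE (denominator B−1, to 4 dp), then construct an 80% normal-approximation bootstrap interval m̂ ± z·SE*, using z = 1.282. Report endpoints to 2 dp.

Mean of replicates = 212.0167; sum of squared deviations = 204.9083; SE* = √(204.9083/5) = 6.4017
Margin = 1.282 × 6.4017 = 8.207
Interval: 215.1 ± 8.207

(206.89, 223.31)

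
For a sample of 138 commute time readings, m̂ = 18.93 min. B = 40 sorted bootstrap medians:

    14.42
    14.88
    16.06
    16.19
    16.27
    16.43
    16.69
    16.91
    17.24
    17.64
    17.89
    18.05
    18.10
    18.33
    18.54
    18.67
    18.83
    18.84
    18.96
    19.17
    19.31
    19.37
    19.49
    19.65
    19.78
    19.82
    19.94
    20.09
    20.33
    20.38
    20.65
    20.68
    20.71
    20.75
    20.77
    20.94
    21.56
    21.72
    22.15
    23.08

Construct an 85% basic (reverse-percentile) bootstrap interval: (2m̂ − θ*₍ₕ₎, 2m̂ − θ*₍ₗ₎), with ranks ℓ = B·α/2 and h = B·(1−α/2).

(16.30, 21.80)

Percentile endpoints at ranks 3 and 37: θ*₍3₎ = 16.06, θ*₍37₎ = 21.56.
Basic interval reflects these around m̂:
  lower = 2 × 18.93 − 21.56 = 16.30
  upper = 2 × 18.93 − 16.06 = 21.80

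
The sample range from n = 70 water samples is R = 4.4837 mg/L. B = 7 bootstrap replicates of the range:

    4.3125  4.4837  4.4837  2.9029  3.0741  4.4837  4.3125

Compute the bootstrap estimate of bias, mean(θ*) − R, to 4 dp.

bias = −0.4761

mean(θ*) = (4.3125 + 4.4837 + 4.4837 + 2.9029 + 3.0741 + 4.4837 + 4.3125) / 7 = 4.00759
bias = 4.00759 − 4.4837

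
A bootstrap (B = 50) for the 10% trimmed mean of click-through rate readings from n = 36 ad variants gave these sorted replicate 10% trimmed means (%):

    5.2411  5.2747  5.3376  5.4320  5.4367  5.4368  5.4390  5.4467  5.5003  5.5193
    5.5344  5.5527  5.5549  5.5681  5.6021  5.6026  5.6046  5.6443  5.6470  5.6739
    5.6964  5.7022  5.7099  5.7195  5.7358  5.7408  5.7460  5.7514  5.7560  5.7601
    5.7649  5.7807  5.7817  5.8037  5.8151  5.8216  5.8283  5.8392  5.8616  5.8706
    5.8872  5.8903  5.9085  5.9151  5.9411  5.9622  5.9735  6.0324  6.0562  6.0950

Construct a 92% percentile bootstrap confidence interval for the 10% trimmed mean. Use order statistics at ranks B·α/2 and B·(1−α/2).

(5.2747, 6.0324)

α = 0.08; lower rank = 50 × 0.040 = 2; upper rank = 50 × 0.960 = 48.
The 2nd smallest replicate is 5.2747; the 48th is 6.0324.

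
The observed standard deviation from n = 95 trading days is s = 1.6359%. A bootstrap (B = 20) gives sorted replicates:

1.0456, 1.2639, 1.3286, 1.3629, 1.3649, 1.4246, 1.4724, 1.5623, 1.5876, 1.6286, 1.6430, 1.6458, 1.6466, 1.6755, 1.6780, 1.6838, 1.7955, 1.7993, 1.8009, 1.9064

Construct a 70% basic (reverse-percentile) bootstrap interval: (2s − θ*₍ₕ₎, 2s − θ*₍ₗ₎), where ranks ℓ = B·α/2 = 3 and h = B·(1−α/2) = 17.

Percentile endpoints at ranks 3 and 17: θ*₍3₎ = 1.3286, θ*₍17₎ = 1.7955.
Basic interval reflects these around s:
  lower = 2 × 1.6359 − 1.7955 = 1.4763
  upper = 2 × 1.6359 − 1.3286 = 1.9432

(1.4763, 1.9432)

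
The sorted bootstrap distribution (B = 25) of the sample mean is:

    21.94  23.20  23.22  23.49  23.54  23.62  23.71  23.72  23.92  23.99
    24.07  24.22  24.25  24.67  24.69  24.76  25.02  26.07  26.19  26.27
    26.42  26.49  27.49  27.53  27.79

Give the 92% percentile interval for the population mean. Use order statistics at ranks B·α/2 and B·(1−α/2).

(21.94, 27.53)

α = 0.08; lower rank = 25 × 0.040 = 1; upper rank = 25 × 0.960 = 24.
The 1st smallest replicate is 21.94; the 24th is 27.53.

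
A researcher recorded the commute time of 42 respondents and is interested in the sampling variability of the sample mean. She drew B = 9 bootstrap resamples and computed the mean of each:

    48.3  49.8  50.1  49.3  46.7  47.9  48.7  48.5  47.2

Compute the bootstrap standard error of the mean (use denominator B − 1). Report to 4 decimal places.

SE* = 1.1325

Bootstrap SE is the standard deviation of the 9 replicate means.
Mean of replicates: (48.3 + 49.8 + 50.1 + 49.3 + 46.7 + 47.9 + 48.7 + 48.5 + 47.2) / 9 = 436.50000 / 9 = 48.50000
Sum of squared deviations: (−0.20000)² + (+1.30000)² + (+1.60000)² + (+0.80000)² + (−1.80000)² + (−0.60000)² + (+0.20000)² + (+0.00000)² + (−1.30000)² = 10.26000
Variance = 10.26000 / 8 = 1.28250
SE* = √1.28250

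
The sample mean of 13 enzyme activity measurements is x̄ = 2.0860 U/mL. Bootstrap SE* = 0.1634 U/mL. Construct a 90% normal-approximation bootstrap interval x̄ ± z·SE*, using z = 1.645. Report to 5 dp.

Margin = 1.645 × 0.1634 = 0.268793
Interval: 2.0860 ± 0.268793

(1.81721, 2.35479)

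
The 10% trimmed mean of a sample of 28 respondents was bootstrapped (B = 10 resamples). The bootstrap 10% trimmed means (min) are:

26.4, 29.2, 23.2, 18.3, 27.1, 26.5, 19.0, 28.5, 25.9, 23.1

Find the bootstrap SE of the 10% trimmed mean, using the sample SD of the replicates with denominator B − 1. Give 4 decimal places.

Bootstrap SE is the standard deviation of the 10 replicate 10% trimmed means.
Mean of replicates: (26.4 + 29.2 + 23.2 + 18.3 + 27.1 + 26.5 + 19.0 + 28.5 + 25.9 + 23.1) / 10 = 247.20000 / 10 = 24.72000
Sum of squared deviations: (+1.68000)² + (+4.48000)² + (−1.52000)² + (−6.42000)² + (+2.38000)² + (+1.78000)² + (−5.72000)² + (+3.78000)² + (+1.18000)² + (−1.62000)² = 126.27600
Variance = 126.27600 / 9 = 14.03067
SE* = √14.03067

SE* = 3.7458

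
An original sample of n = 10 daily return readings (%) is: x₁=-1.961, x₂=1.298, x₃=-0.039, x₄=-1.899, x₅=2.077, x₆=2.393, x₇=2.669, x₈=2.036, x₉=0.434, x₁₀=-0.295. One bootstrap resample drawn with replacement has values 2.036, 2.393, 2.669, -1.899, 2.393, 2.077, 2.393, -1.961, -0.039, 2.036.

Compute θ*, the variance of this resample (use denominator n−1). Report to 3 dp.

Mean = 1.2098; sum of squared deviations = 29.7245
s² = 29.7245 / 9 = 3.3027

θ* = 3.303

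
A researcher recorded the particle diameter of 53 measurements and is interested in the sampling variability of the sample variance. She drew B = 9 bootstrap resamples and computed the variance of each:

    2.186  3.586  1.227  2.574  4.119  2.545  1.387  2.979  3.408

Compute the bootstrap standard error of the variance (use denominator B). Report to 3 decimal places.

Bootstrap SE is the standard deviation of the 9 replicate variances.
Mean of replicates: (2.186 + 3.586 + 1.227 + 2.574 + 4.119 + 2.545 + 1.387 + 2.979 + 3.408) / 9 = 24.0110 / 9 = 2.6679
Sum of squared deviations: (−0.4819)² + (+0.9181)² + (−1.4409)² + (−0.0939)² + (+1.4511)² + (−0.1229)² + (−1.2809)² + (+0.3111)² + (+0.7401)² = 7.5662
Variance = 7.5662 / 9 = 0.8407
SE* = √0.8407

SE* = 0.917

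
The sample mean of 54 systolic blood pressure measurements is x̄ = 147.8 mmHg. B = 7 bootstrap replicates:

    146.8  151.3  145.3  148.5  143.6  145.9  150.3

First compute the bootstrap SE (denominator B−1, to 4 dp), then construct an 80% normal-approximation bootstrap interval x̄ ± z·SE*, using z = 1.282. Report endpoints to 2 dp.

Mean of replicates = 147.3857; sum of squared deviations = 46.2886; SE* = √(46.2886/6) = 2.7775
Margin = 1.282 × 2.7775 = 3.561
Interval: 147.8 ± 3.561

(144.24, 151.36)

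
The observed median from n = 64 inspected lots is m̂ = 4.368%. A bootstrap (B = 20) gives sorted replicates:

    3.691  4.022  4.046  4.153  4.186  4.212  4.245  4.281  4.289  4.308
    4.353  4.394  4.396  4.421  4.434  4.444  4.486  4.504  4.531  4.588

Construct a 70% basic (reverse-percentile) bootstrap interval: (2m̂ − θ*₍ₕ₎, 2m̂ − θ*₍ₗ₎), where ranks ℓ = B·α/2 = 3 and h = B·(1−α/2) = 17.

(4.250, 4.690)

Percentile endpoints at ranks 3 and 17: θ*₍3₎ = 4.046, θ*₍17₎ = 4.486.
Basic interval reflects these around m̂:
  lower = 2 × 4.368 − 4.486 = 4.250
  upper = 2 × 4.368 − 4.046 = 4.690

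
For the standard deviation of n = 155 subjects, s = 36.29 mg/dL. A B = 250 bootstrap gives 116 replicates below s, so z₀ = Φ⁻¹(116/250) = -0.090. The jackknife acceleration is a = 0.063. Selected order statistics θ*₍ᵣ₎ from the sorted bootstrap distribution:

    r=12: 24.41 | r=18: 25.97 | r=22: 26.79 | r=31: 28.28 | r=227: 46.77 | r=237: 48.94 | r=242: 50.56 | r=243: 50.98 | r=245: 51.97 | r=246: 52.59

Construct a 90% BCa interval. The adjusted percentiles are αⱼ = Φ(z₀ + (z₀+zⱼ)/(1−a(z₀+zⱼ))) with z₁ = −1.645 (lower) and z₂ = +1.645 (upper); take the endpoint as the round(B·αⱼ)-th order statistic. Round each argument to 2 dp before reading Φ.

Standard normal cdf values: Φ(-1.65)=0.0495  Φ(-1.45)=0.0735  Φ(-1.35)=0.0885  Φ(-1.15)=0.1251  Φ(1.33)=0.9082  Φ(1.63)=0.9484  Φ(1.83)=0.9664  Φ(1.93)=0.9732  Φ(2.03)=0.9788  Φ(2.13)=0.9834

(24.41, 48.94)

Lower: z₀ + z₁ = -0.090 + (-1.645) = -1.735; 1 − a(z₀+z₁) = 1 − (0.063)(-1.735) = 1.1093; argument = -0.090 + (-1.735)/1.1093 = -1.6540 → -1.65.
α₁ = Φ(-1.65) = 0.0495; rank = round(250 × 0.0495) = 12; θ*₍12₎ = 24.41.
Upper: z₀ + z₂ = 1.555; 1 − a(z₀+z₂) = 0.9020; argument = 1.6339 → 1.63; α₂ = 0.9484; rank = 237; θ*₍237₎ = 48.94.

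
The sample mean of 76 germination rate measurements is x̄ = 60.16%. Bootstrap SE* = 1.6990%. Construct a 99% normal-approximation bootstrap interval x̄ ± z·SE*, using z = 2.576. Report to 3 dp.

(55.783, 64.537)

Margin = 2.576 × 1.6990 = 4.3766
Interval: 60.16 ± 4.3766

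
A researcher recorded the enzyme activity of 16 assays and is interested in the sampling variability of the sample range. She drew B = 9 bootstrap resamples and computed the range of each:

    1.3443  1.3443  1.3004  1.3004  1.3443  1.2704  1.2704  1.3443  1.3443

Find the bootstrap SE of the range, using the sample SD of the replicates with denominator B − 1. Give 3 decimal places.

Bootstrap SE is the standard deviation of the 9 replicate ranges.
Mean of replicates: (1.3443 + 1.3443 + 1.3004 + 1.3004 + 1.3443 + 1.2704 + 1.2704 + 1.3443 + 1.3443) / 9 = 11.86310 / 9 = 1.31812
Sum of squared deviations: (+0.02618)² + (+0.02618)² + (−0.01772)² + (−0.01772)² + (+0.02618)² + (−0.04772)² + (−0.04772)² + (+0.02618)² + (+0.02618)² = 0.00861
Variance = 0.00861 / 8 = 0.00108
SE* = √0.00108

SE* = 0.033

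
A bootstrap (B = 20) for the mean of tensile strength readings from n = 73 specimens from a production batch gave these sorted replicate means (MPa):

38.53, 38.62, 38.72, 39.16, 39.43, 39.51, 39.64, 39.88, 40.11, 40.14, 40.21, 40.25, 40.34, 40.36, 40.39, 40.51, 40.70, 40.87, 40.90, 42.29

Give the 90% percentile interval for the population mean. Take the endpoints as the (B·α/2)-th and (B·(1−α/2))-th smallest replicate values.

(38.53, 40.90)

α = 0.10; lower rank = 20 × 0.050 = 1; upper rank = 20 × 0.950 = 19.
The 1st smallest replicate is 38.53; the 19th is 40.90.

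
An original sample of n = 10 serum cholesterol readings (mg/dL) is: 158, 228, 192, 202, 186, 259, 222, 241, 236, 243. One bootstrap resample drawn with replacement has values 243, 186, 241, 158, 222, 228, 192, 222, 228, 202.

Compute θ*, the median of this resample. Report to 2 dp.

Sorted: 158, 186, 192, 202, 222, 222, 228, 228, 241, 243
Median = average of the two middle values = 222.00

θ* = 222.00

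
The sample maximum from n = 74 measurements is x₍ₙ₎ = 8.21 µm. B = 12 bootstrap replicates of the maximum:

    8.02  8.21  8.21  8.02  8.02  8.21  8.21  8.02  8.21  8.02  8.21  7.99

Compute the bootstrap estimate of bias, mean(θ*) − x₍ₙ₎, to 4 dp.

bias = −0.0975

mean(θ*) = (8.02 + 8.21 + 8.21 + 8.02 + 8.02 + 8.21 + 8.21 + 8.02 + 8.21 + 8.02 + 8.21 + 7.99) / 12 = 8.11250
bias = 8.11250 − 8.21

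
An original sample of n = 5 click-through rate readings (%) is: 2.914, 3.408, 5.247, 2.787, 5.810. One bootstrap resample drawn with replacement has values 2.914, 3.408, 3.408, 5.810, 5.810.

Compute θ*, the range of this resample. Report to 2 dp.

Range = 5.810 − 2.914 = 2.90

θ* = 2.90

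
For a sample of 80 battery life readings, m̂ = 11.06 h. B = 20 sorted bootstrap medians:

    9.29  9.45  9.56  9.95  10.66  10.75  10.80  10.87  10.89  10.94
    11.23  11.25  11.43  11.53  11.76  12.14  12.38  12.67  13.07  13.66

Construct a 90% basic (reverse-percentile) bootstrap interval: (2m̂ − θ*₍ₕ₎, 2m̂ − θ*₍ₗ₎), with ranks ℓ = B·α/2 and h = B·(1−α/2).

(9.05, 12.83)

Percentile endpoints at ranks 1 and 19: θ*₍1₎ = 9.29, θ*₍19₎ = 13.07.
Basic interval reflects these around m̂:
  lower = 2 × 11.06 − 13.07 = 9.05
  upper = 2 × 11.06 − 9.29 = 12.83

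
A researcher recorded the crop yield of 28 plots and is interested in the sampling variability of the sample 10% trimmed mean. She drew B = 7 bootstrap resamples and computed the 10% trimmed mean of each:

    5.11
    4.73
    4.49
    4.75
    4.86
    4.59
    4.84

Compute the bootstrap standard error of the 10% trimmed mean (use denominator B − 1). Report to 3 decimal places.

SE* = 0.201

Bootstrap SE is the standard deviation of the 7 replicate 10% trimmed means.
Mean of replicates: (5.11 + 4.73 + 4.49 + 4.75 + 4.86 + 4.59 + 4.84) / 7 = 33.37000 / 7 = 4.76714
Sum of squared deviations: (+0.34286)² + (−0.03714)² + (−0.27714)² + (−0.01714)² + (+0.09286)² + (−0.17714)² + (+0.07286)² = 0.24134
Variance = 0.24134 / 6 = 0.04022
SE* = √0.04022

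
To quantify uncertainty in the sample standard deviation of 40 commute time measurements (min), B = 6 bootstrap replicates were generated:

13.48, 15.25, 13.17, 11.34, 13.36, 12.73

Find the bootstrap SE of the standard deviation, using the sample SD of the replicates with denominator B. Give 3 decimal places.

Bootstrap SE is the standard deviation of the 6 replicate standard deviations.
Mean of replicates: (13.48 + 15.25 + 13.17 + 11.34 + 13.36 + 12.73) / 6 = 79.3300 / 6 = 13.2217
Sum of squared deviations: (+0.2583)² + (+2.0283)² + (−0.0517)² + (−1.8817)² + (+0.1383)² + (−0.4917)² = 7.9851
Variance = 7.9851 / 6 = 1.3308
SE* = √1.3308

SE* = 1.154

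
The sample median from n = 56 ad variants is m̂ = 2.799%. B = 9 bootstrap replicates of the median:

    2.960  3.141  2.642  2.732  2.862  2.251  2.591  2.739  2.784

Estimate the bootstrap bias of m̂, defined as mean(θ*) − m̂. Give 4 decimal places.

bias = −0.0543

mean(θ*) = (2.960 + 3.141 + 2.642 + 2.732 + 2.862 + 2.251 + 2.591 + 2.739 + 2.784) / 9 = 2.74467
bias = 2.74467 − 2.799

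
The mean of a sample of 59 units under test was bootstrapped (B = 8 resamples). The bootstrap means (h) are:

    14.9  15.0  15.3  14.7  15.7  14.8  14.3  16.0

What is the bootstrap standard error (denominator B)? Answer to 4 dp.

SE* = 0.5183

Bootstrap SE is the standard deviation of the 8 replicate means.
Mean of replicates: (14.9 + 15.0 + 15.3 + 14.7 + 15.7 + 14.8 + 14.3 + 16.0) / 8 = 120.70000 / 8 = 15.08750
Sum of squared deviations: (−0.18750)² + (−0.08750)² + (+0.21250)² + (−0.38750)² + (+0.61250)² + (−0.28750)² + (−0.78750)² + (+0.91250)² = 2.14875
Variance = 2.14875 / 8 = 0.26859
SE* = √0.26859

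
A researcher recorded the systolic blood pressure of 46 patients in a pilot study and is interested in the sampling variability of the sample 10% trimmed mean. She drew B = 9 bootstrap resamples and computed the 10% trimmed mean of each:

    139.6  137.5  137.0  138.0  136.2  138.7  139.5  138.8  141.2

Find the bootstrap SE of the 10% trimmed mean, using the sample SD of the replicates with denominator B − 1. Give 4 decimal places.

SE* = 1.5174

Bootstrap SE is the standard deviation of the 9 replicate 10% trimmed means.
Mean of replicates: (139.6 + 137.5 + 137.0 + 138.0 + 136.2 + 138.7 + 139.5 + 138.8 + 141.2) / 9 = 1246.50000 / 9 = 138.50000
Sum of squared deviations: (+1.10000)² + (−1.00000)² + (−1.50000)² + (−0.50000)² + (−2.30000)² + (+0.20000)² + (+1.00000)² + (+0.30000)² + (+2.70000)² = 18.42000
Variance = 18.42000 / 8 = 2.30250
SE* = √2.30250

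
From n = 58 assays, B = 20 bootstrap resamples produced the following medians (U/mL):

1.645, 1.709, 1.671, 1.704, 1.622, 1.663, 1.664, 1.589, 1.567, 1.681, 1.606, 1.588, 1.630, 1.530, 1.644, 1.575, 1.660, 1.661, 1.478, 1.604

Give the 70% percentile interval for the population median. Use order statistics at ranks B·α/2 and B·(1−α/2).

Sorted replicates: 1.478, 1.530, 1.567, 1.575, 1.588, 1.589, 1.604, 1.606, 1.622, 1.630, 1.644, 1.645, 1.660, 1.661, 1.663, 1.664, 1.671, 1.681, 1.704, 1.709
α = 0.30; lower rank = 20 × 0.150 = 3; upper rank = 20 × 0.850 = 17.
The 3rd smallest replicate is 1.567; the 17th is 1.671.

(1.567, 1.671)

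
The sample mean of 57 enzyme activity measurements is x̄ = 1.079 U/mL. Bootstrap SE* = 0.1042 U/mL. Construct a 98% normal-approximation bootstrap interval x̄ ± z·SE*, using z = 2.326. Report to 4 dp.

Margin = 2.326 × 0.1042 = 0.24237
Interval: 1.079 ± 0.24237

(0.8366, 1.3214)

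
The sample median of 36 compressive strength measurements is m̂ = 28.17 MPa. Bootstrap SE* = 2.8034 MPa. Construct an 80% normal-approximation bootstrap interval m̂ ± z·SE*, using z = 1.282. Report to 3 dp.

Margin = 1.282 × 2.8034 = 3.5940
Interval: 28.17 ± 3.5940

(24.576, 31.764)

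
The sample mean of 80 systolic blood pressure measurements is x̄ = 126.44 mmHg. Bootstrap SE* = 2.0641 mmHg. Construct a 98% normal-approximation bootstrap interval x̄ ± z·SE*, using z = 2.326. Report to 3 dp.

Margin = 2.326 × 2.0641 = 4.8011
Interval: 126.44 ± 4.8011

(121.639, 131.241)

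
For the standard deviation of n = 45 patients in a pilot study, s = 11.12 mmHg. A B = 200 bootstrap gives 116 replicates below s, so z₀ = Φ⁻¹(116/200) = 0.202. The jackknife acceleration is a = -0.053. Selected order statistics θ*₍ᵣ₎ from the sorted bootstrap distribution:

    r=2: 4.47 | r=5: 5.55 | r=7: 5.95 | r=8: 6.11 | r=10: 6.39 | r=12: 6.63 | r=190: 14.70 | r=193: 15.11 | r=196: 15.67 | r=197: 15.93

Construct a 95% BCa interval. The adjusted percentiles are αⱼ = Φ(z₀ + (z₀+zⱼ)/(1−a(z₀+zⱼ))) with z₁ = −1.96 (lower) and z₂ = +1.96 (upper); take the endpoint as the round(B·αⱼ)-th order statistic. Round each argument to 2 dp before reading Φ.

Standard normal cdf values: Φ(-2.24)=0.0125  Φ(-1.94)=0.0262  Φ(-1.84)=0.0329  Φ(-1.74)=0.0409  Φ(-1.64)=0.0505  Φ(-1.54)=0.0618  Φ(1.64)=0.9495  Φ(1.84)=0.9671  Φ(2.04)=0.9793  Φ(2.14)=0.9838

Lower: z₀ + z₁ = 0.202 + (-1.960) = -1.758; 1 − a(z₀+z₁) = 1 − (-0.053)(-1.758) = 0.9068; argument = 0.202 + (-1.758)/0.9068 = -1.7366 → -1.74.
α₁ = Φ(-1.74) = 0.0409; rank = round(200 × 0.0409) = 8; θ*₍8₎ = 6.11.
Upper: z₀ + z₂ = 2.162; 1 − a(z₀+z₂) = 1.1146; argument = 2.1417 → 2.14; α₂ = 0.9838; rank = 197; θ*₍197₎ = 15.93.

(6.11, 15.93)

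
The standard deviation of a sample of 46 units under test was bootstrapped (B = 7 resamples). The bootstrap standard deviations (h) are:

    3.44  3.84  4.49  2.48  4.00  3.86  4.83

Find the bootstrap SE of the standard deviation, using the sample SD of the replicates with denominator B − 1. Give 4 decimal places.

Bootstrap SE is the standard deviation of the 7 replicate standard deviations.
Mean of replicates: (3.44 + 3.84 + 4.49 + 2.48 + 4.00 + 3.86 + 4.83) / 7 = 26.94000 / 7 = 3.84857
Sum of squared deviations: (−0.40857)² + (−0.00857)² + (+0.64143)² + (−1.36857)² + (+0.15143)² + (+0.01143)² + (+0.98143)² = 3.43769
Variance = 3.43769 / 6 = 0.57295
SE* = √0.57295

SE* = 0.7569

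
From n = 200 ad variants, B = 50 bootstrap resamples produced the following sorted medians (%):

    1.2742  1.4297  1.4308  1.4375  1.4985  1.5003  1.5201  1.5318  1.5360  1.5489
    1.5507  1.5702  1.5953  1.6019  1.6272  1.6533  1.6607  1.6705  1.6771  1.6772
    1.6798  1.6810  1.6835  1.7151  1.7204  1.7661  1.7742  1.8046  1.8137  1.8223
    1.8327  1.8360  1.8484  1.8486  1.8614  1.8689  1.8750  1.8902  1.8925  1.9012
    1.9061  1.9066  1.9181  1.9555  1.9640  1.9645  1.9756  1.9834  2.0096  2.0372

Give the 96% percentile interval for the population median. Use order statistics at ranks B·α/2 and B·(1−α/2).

(1.2742, 2.0096)

α = 0.04; lower rank = 50 × 0.020 = 1; upper rank = 50 × 0.980 = 49.
The 1st smallest replicate is 1.2742; the 49th is 2.0096.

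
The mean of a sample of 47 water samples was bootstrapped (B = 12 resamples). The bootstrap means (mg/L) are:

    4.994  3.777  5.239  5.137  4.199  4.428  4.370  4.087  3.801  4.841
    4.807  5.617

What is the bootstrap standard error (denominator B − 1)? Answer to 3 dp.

Bootstrap SE is the standard deviation of the 12 replicate means.
Mean of replicates: (4.994 + 3.777 + 5.239 + 5.137 + 4.199 + 4.428 + 4.370 + 4.087 + 3.801 + 4.841 + 4.807 + 5.617) / 12 = 55.2970 / 12 = 4.6081
Sum of squared deviations: (+0.3859)² + (−0.8311)² + (+0.6309)² + (+0.5289)² + (−0.4091)² + (−0.1801)² + (−0.2381)² + (−0.5211)² + (−0.8071)² + (+0.2329)² + (+0.1989)² + (+1.0089)² = 3.8085
Variance = 3.8085 / 11 = 0.3462
SE* = √0.3462

SE* = 0.588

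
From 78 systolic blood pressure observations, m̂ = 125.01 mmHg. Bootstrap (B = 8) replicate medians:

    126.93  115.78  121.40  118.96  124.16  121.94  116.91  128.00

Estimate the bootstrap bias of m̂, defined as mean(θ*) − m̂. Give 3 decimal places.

mean(θ*) = (126.93 + 115.78 + 121.40 + 118.96 + 124.16 + 121.94 + 116.91 + 128.00) / 8 = 121.7600
bias = 121.7600 − 125.01

bias = −3.250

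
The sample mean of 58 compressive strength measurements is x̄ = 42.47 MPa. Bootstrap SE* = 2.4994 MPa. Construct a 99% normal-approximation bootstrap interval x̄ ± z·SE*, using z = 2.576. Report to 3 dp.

Margin = 2.576 × 2.4994 = 6.4385
Interval: 42.47 ± 6.4385

(36.032, 48.908)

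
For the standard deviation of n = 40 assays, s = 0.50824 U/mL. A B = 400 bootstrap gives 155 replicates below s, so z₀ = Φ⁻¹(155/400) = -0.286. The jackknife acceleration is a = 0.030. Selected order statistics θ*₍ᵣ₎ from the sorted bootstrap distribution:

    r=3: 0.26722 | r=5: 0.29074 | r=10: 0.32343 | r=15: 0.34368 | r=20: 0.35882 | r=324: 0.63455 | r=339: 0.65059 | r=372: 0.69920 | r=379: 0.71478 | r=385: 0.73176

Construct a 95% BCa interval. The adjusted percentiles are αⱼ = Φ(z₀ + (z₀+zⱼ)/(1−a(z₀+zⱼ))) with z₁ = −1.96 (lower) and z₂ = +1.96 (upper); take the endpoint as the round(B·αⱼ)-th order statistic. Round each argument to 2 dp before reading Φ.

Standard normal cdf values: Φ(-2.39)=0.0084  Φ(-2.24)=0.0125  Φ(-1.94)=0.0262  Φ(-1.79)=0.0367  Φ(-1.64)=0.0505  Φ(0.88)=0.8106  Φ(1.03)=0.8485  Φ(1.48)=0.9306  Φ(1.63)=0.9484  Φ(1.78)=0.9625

(0.26722, 0.69920)

Lower: z₀ + z₁ = -0.286 + (-1.960) = -2.246; 1 − a(z₀+z₁) = 1 − (0.030)(-2.246) = 1.0674; argument = -0.286 + (-2.246)/1.0674 = -2.3902 → -2.39.
α₁ = Φ(-2.39) = 0.0084; rank = round(400 × 0.0084) = 3; θ*₍3₎ = 0.26722.
Upper: z₀ + z₂ = 1.674; 1 − a(z₀+z₂) = 0.9498; argument = 1.4765 → 1.48; α₂ = 0.9306; rank = 372; θ*₍372₎ = 0.69920.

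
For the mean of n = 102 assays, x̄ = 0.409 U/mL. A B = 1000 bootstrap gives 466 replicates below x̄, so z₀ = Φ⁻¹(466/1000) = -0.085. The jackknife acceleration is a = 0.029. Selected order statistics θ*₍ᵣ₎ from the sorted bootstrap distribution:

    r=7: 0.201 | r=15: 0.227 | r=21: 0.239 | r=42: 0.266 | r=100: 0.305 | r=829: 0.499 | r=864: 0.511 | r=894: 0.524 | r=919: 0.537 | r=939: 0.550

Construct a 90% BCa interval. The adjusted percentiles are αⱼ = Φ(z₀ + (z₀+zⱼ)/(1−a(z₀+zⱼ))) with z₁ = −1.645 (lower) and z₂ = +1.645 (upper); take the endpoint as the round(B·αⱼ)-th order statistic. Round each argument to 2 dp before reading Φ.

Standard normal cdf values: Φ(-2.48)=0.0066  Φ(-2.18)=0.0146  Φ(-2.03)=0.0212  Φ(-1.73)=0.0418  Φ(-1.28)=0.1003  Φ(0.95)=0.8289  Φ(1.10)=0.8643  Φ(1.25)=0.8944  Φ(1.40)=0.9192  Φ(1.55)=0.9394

(0.266, 0.550)

Lower: z₀ + z₁ = -0.085 + (-1.645) = -1.730; 1 − a(z₀+z₁) = 1 − (0.029)(-1.730) = 1.0502; argument = -0.085 + (-1.730)/1.0502 = -1.7324 → -1.73.
α₁ = Φ(-1.73) = 0.0418; rank = round(1000 × 0.0418) = 42; θ*₍42₎ = 0.266.
Upper: z₀ + z₂ = 1.560; 1 − a(z₀+z₂) = 0.9548; argument = 1.5489 → 1.55; α₂ = 0.9394; rank = 939; θ*₍939₎ = 0.550.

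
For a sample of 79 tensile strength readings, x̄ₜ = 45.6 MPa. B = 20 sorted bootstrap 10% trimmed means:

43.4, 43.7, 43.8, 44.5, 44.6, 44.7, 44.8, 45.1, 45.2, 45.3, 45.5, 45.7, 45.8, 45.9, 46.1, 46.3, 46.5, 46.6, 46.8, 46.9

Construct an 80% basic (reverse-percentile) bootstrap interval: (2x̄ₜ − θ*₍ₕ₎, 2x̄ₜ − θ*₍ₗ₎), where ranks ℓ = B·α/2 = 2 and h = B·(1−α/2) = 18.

(44.6, 47.5)

Percentile endpoints at ranks 2 and 18: θ*₍2₎ = 43.7, θ*₍18₎ = 46.6.
Basic interval reflects these around x̄ₜ:
  lower = 2 × 45.6 − 46.6 = 44.6
  upper = 2 × 45.6 − 43.7 = 47.5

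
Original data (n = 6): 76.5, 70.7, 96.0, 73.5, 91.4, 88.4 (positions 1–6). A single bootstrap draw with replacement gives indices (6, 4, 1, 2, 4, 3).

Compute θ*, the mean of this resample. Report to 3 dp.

θ* = 79.767

Resample values: 88.4, 73.5, 76.5, 70.7, 73.5, 96.0.
Mean = (88.4 + 73.5 + 76.5 + 70.7 + 73.5 + 96.0) / 6 = 478.60 / 6 = 79.767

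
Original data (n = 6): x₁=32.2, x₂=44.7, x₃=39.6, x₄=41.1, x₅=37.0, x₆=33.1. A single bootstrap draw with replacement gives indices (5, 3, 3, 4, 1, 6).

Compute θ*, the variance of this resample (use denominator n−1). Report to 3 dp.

Resample values: 37.0, 39.6, 39.6, 41.1, 32.2, 33.1.
Mean = 37.1000; sum of squared deviations = 68.5200
s² = 68.5200 / 5 = 13.7040

θ* = 13.704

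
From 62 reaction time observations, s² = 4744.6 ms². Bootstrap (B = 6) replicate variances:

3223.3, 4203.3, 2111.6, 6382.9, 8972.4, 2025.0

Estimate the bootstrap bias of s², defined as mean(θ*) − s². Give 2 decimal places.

mean(θ*) = (3223.3 + 4203.3 + 2111.6 + 6382.9 + 8972.4 + 2025.0) / 6 = 4486.417
bias = 4486.417 − 4744.6

bias = −258.18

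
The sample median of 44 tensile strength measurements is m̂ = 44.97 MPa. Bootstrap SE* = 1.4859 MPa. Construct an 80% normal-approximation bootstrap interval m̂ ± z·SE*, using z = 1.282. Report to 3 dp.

(43.065, 46.875)

Margin = 1.282 × 1.4859 = 1.9049
Interval: 44.97 ± 1.9049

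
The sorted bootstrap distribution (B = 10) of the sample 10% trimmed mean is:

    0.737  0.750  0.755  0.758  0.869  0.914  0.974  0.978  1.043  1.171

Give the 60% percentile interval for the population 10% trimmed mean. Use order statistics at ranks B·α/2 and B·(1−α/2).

(0.750, 0.978)

α = 0.40; lower rank = 10 × 0.200 = 2; upper rank = 10 × 0.800 = 8.
The 2nd smallest replicate is 0.750; the 8th is 0.978.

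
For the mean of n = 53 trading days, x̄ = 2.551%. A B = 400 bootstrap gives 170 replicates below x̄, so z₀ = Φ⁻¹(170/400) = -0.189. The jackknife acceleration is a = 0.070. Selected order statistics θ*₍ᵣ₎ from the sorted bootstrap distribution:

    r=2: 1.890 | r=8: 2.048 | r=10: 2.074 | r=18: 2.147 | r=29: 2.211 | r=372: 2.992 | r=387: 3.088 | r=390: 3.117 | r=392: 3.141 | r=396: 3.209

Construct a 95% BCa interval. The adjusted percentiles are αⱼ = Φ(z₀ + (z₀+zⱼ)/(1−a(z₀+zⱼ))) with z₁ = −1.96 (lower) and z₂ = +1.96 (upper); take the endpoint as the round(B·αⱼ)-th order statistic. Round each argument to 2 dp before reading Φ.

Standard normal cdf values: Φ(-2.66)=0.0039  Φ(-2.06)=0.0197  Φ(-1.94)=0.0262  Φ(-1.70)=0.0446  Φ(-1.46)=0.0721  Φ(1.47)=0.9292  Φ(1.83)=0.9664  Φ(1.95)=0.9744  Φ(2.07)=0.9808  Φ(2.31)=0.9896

Lower: z₀ + z₁ = -0.189 + (-1.960) = -2.149; 1 − a(z₀+z₁) = 1 − (0.070)(-2.149) = 1.1504; argument = -0.189 + (-2.149)/1.1504 = -2.0570 → -2.06.
α₁ = Φ(-2.06) = 0.0197; rank = round(400 × 0.0197) = 8; θ*₍8₎ = 2.048.
Upper: z₀ + z₂ = 1.771; 1 − a(z₀+z₂) = 0.8760; argument = 1.8326 → 1.83; α₂ = 0.9664; rank = 387; θ*₍387₎ = 3.088.

(2.048, 3.088)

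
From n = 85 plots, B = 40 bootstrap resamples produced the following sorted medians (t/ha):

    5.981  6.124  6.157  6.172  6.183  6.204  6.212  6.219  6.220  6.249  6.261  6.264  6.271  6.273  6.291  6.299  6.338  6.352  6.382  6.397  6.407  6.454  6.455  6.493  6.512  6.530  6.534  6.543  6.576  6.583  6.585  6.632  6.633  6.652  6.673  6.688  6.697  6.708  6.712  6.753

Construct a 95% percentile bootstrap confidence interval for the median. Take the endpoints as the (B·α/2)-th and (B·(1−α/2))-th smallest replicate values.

(5.981, 6.712)

α = 0.05; lower rank = 40 × 0.025 = 1; upper rank = 40 × 0.975 = 39.
The 1st smallest replicate is 5.981; the 39th is 6.712.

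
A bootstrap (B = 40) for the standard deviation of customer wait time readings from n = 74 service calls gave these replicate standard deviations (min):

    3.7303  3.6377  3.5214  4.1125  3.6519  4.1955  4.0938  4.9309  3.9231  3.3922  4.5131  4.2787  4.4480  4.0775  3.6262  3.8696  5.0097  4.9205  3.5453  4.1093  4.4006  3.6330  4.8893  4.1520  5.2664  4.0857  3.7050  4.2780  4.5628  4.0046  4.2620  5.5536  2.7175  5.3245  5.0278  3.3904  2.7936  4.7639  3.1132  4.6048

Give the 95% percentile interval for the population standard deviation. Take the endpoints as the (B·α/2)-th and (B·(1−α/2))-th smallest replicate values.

(2.7175, 5.3245)

Sorted replicates: 2.7175, 2.7936, 3.1132, 3.3904, 3.3922, 3.5214, 3.5453, 3.6262, 3.6330, 3.6377, 3.6519, 3.7050, 3.7303, 3.8696, 3.9231, 4.0046, 4.0775, 4.0857, 4.0938, 4.1093, 4.1125, 4.1520, 4.1955, 4.2620, 4.2780, 4.2787, 4.4006, 4.4480, 4.5131, 4.5628, 4.6048, 4.7639, 4.8893, 4.9205, 4.9309, 5.0097, 5.0278, 5.2664, 5.3245, 5.5536
α = 0.05; lower rank = 40 × 0.025 = 1; upper rank = 40 × 0.975 = 39.
The 1st smallest replicate is 2.7175; the 39th is 5.3245.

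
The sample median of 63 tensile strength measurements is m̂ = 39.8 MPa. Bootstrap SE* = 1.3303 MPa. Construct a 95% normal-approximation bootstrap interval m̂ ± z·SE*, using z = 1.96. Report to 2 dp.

Margin = 1.96 × 1.3303 = 2.607
Interval: 39.8 ± 2.607

(37.19, 42.41)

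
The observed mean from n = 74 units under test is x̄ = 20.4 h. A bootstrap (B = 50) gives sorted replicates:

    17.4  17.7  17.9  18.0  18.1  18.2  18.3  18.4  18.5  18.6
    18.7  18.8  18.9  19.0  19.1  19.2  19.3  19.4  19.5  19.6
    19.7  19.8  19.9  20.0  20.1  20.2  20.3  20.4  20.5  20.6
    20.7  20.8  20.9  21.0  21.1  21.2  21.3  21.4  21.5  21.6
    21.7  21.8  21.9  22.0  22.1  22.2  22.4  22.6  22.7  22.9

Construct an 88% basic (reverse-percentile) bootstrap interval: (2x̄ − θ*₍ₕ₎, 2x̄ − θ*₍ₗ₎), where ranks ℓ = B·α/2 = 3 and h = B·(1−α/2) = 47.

(18.4, 22.9)

Percentile endpoints at ranks 3 and 47: θ*₍3₎ = 17.9, θ*₍47₎ = 22.4.
Basic interval reflects these around x̄:
  lower = 2 × 20.4 − 22.4 = 18.4
  upper = 2 × 20.4 − 17.9 = 22.9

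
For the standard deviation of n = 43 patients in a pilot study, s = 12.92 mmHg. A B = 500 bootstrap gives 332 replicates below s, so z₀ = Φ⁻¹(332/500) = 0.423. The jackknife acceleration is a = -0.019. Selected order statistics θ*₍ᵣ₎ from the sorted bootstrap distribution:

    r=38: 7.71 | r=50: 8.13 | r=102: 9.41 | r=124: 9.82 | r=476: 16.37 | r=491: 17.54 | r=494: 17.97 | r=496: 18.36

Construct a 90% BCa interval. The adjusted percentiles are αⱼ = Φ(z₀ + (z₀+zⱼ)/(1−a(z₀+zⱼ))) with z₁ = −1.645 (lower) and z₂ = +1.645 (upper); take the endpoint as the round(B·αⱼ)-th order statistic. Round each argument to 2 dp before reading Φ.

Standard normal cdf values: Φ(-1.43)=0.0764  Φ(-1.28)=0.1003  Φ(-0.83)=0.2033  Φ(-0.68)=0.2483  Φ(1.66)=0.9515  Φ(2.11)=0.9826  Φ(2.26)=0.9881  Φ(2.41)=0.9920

Lower: z₀ + z₁ = 0.423 + (-1.645) = -1.222; 1 − a(z₀+z₁) = 1 − (-0.019)(-1.222) = 0.9768; argument = 0.423 + (-1.222)/0.9768 = -0.8280 → -0.83.
α₁ = Φ(-0.83) = 0.2033; rank = round(500 × 0.2033) = 102; θ*₍102₎ = 9.41.
Upper: z₀ + z₂ = 2.068; 1 − a(z₀+z₂) = 1.0393; argument = 2.4128 → 2.41; α₂ = 0.9920; rank = 496; θ*₍496₎ = 18.36.

(9.41, 18.36)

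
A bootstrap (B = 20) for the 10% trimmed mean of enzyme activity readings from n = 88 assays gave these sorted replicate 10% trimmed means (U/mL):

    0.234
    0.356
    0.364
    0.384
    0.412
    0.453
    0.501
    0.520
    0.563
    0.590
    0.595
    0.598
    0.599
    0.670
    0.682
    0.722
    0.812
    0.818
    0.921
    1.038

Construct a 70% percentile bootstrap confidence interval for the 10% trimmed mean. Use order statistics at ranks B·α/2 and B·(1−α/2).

(0.364, 0.812)

α = 0.30; lower rank = 20 × 0.150 = 3; upper rank = 20 × 0.850 = 17.
The 3rd smallest replicate is 0.364; the 17th is 0.812.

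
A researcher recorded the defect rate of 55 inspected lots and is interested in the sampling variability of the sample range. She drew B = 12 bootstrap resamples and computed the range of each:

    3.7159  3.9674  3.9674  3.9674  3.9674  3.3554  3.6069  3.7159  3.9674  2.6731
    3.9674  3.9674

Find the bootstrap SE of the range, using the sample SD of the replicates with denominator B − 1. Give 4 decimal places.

Bootstrap SE is the standard deviation of the 12 replicate ranges.
Mean of replicates: (3.7159 + 3.9674 + 3.9674 + 3.9674 + 3.9674 + 3.3554 + 3.6069 + 3.7159 + 3.9674 + 2.6731 + 3.9674 + 3.9674) / 12 = 44.83900 / 12 = 3.73658
Sum of squared deviations: (−0.02068)² + (+0.23082)² + (+0.23082)² + (+0.23082)² + (+0.23082)² + (−0.38118)² + (−0.12968)² + (−0.02068)² + (+0.23082)² + (−1.06348)² + (+0.23082)² + (+0.23082)² = 1.66691
Variance = 1.66691 / 11 = 0.15154
SE* = √0.15154

SE* = 0.3893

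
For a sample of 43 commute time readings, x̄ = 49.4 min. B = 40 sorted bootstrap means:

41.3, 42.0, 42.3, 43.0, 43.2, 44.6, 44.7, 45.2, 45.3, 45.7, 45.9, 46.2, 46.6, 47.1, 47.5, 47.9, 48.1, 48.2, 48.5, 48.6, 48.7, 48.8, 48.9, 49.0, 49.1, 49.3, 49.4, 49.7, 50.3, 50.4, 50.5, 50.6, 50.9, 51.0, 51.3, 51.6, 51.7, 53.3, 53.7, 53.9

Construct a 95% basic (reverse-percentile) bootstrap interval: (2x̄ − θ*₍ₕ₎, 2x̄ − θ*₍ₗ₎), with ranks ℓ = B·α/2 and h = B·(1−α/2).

(45.1, 57.5)

Percentile endpoints at ranks 1 and 39: θ*₍1₎ = 41.3, θ*₍39₎ = 53.7.
Basic interval reflects these around x̄:
  lower = 2 × 49.4 − 53.7 = 45.1
  upper = 2 × 49.4 − 41.3 = 57.5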